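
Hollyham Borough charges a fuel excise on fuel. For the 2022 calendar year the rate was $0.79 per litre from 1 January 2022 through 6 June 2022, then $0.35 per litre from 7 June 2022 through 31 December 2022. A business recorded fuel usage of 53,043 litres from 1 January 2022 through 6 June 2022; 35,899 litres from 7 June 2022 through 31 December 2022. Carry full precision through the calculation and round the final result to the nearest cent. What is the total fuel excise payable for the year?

1 January – 6 June 2022: 53,043 litres at $0.79/litre → $41,903.97
7 June – 31 December 2022: 35,899 litres at $0.35/litre → $12,564.65

$54,468.62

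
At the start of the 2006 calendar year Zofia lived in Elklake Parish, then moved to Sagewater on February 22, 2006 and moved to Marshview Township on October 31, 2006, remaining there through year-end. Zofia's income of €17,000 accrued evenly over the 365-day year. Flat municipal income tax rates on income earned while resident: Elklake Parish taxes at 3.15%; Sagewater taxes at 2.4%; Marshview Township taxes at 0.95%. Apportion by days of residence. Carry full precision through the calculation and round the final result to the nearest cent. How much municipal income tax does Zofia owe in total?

€384.29

Elklake Parish, January 1 – February 21, 2006: 52 days → €17,000 × 3.15% × 52/365 = €76.2904
Sagewater, February 22 – October 30, 2006: 251 days → €17,000 × 2.4% × 251/365 = €280.5699
Marshview Township, October 31 – December 31, 2006: 62 days → €17,000 × 0.95% × 62/365 = €27.4329
Total = €384.2932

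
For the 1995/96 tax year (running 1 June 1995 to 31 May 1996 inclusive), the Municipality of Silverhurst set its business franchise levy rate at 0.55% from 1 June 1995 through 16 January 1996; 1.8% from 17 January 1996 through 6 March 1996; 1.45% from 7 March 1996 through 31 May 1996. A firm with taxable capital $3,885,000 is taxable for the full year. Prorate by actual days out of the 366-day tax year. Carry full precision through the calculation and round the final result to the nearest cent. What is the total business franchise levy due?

$36,217.54

1 June 1995 – 16 January 1996: 230 days at 0.55% → $3,885,000 × 0.55% × 230/366 = $13,427.6639
17 January – 6 March 1996: 50 days at 1.8% → $3,885,000 × 1.8% × 50/366 = $9,553.2787
7 March – 31 May 1996: 86 days at 1.45% → $3,885,000 × 1.45% × 86/366 = $13,236.5984
Total = $36,217.5410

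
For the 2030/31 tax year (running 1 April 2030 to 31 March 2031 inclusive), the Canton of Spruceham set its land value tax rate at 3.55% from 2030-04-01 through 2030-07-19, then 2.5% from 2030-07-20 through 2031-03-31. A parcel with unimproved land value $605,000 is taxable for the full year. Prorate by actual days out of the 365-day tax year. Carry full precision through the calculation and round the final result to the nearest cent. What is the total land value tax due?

2030-04-01 to 2030-07-19: 110 days at 3.55% → $605,000 × 3.55% × 110/365 = $6,472.6712
2030-07-20 to 2031-03-31: 255 days at 2.5% → $605,000 × 2.5% × 255/365 = $10,566.7808
Total = $17,039.4521

$17,039.45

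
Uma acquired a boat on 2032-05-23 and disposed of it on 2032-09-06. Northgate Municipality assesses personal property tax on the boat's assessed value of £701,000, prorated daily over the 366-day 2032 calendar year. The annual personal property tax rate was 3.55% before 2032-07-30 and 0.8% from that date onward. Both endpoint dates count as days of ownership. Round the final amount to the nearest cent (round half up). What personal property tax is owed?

2032-05-23 to 2032-07-29: 68 days at 3.55% → £701,000 × 3.55% × 68/366 = £4,623.5355
2032-07-30 to 2032-09-06: 39 days at 0.8% → £701,000 × 0.8% × 39/366 = £597.5738
Total = £5,221.1093

£5,221.11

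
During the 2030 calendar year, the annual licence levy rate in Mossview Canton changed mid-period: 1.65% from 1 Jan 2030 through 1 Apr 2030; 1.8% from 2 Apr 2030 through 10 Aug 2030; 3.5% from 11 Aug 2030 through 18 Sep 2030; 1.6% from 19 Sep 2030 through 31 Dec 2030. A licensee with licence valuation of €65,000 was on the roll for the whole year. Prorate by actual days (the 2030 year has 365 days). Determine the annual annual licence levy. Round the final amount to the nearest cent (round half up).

1 Jan – 1 Apr 2030: 91 days at 1.65% → €65,000 × 1.65% × 91/365 = €267.3904
2 Apr – 10 Aug 2030: 131 days at 1.8% → €65,000 × 1.8% × 131/365 = €419.9178
11 Aug – 18 Sep 2030: 39 days at 3.5% → €65,000 × 3.5% × 39/365 = €243.0822
19 Sep – 31 Dec 2030: 104 days at 1.6% → €65,000 × 1.6% × 104/365 = €296.3288
Total = €1,226.7192

€1,226.72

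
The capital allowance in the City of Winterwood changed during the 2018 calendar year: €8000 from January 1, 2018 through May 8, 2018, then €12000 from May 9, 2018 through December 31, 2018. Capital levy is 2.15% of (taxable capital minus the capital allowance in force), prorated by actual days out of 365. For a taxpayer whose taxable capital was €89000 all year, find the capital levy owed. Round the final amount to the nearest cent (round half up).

€1685.66

January 1 – May 8, 2018: 128 days, exemption €8000 → (€89000 − €8000) × 2.15% × 128/365 = €610.7178
May 9 – December 31, 2018: 237 days, exemption €12000 → (€89000 − €12000) × 2.15% × 237/365 = €1074.9411
Total = €1685.6589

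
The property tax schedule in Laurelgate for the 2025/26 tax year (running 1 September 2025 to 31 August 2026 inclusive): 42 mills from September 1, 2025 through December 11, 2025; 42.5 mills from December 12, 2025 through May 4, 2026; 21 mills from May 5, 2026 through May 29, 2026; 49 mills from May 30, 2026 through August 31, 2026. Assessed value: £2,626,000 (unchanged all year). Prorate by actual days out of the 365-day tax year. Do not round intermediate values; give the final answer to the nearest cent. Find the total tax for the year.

£111,766.88

September 1 – December 11, 2025: 102 days at 42 mills → £2,626,000 × 4.2% × 102/365 = £30,821.3260
December 12, 2025 – May 4, 2026: 144 days at 42.5 mills → £2,626,000 × 4.25% × 144/365 = £44,030.4658
May 5 – May 29, 2026: 25 days at 21 mills → £2,626,000 × 2.1% × 25/365 = £3,777.1233
May 30 – August 31, 2026: 94 days at 49 mills → £2,626,000 × 4.9% × 94/365 = £33,137.9616
Total = £111,766.8767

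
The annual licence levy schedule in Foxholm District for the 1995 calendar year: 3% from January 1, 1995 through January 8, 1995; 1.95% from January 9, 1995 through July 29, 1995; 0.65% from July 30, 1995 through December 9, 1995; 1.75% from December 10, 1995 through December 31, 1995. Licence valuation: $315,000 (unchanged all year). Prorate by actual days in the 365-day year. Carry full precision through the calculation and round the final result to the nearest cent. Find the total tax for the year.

January 1 – January 8, 1995: 8 days at 3% → $315,000 × 3% × 8/365 = $207.1233
January 9 – July 29, 1995: 202 days at 1.95% → $315,000 × 1.95% × 202/365 = $3,399.4110
July 30 – December 9, 1995: 133 days at 0.65% → $315,000 × 0.65% × 133/365 = $746.0753
December 10 – December 31, 1995: 22 days at 1.75% → $315,000 × 1.75% × 22/365 = $332.2603
Total = $4,684.8699

$4,684.87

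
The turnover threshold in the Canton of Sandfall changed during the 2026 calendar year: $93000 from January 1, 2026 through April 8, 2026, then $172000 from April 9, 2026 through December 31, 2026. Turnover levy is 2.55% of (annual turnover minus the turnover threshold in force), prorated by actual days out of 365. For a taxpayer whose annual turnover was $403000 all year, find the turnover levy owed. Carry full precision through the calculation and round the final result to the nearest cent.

January 1 – April 8, 2026: 98 days, exemption $93000 → ($403000 − $93000) × 2.55% × 98/365 = $2122.4384
April 9 – December 31, 2026: 267 days, exemption $172000 → ($403000 − $172000) × 2.55% × 267/365 = $4308.9411
Total = $6431.3795

$6431.38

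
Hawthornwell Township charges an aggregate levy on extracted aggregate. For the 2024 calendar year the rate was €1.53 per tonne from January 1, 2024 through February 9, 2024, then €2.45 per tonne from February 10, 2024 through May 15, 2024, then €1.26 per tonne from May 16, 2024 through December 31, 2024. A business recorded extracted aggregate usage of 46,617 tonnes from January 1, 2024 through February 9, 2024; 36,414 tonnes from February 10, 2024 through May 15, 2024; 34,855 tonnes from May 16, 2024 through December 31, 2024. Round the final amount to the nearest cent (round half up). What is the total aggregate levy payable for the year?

January 1 – February 9, 2024: 46,617 tonnes at €1.53/tonne → €71,324.01
February 10 – May 15, 2024: 36,414 tonnes at €2.45/tonne → €89,214.30
May 16 – December 31, 2024: 34,855 tonnes at €1.26/tonne → €43,917.30

€204,455.61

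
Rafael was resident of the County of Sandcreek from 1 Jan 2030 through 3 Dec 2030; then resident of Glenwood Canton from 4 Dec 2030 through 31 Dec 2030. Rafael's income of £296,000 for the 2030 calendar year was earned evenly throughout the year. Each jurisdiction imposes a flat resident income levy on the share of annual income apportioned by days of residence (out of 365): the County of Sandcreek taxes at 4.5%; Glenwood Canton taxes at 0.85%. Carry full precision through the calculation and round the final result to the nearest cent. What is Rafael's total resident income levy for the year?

£12,491.20

The County of Sandcreek, 1 Jan – 3 Dec 2030: 337 days → £296,000 × 4.5% × 337/365 = £12,298.1918
Glenwood Canton, 4 Dec – 31 Dec 2030: 28 days → £296,000 × 0.85% × 28/365 = £193.0082
Total = £12,491.2000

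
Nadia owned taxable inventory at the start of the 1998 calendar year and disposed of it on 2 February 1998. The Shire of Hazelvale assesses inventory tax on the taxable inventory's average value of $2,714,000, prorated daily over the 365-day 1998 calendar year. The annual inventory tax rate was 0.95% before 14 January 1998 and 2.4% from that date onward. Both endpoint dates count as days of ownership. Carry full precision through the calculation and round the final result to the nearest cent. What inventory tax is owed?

1 January – 13 January 1998: 13 days at 0.95% → $2,714,000 × 0.95% × 13/365 = $918.2986
14 January – 2 February 1998: 20 days at 2.4% → $2,714,000 × 2.4% × 20/365 = $3,569.0959
Total = $4,487.3945

$4,487.39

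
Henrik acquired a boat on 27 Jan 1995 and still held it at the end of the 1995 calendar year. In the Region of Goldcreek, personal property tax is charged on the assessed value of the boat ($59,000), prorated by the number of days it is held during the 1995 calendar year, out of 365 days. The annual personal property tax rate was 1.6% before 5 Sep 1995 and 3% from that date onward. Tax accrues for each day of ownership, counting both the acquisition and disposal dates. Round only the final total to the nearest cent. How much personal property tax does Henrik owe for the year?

$1,143.79

27 Jan – 4 Sep 1995: 221 days at 1.6% → $59,000 × 1.6% × 221/365 = $571.5726
5 Sep – 31 Dec 1995: 118 days at 3% → $59,000 × 3% × 118/365 = $572.2192
Total = $1,143.7918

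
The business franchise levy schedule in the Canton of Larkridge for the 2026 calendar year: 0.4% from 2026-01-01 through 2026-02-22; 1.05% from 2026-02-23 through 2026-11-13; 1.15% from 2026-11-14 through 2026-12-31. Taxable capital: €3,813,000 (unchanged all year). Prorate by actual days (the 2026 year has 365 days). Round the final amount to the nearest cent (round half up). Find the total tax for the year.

€36,939.09

2026-01-01 to 2026-02-22: 53 days at 0.4% → €3,813,000 × 0.4% × 53/365 = €2,214.6740
2026-02-23 to 2026-11-13: 264 days at 1.05% → €3,813,000 × 1.05% × 264/365 = €28,957.9068
2026-11-14 to 2026-12-31: 48 days at 1.15% → €3,813,000 × 1.15% × 48/365 = €5,766.5096
Total = €36,939.0904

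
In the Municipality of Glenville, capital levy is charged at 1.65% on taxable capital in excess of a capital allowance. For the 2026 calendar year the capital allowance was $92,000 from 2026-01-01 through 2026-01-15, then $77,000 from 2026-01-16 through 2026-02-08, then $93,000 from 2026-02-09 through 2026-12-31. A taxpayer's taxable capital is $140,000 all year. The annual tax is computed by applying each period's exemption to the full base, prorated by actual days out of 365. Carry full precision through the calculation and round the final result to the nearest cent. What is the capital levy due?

2026-01-01 to 2026-01-15: 15 days, exemption $92,000 → ($140,000 − $92,000) × 1.65% × 15/365 = $32.5479
2026-01-16 to 2026-02-08: 24 days, exemption $77,000 → ($140,000 − $77,000) × 1.65% × 24/365 = $68.3507
2026-02-09 to 2026-12-31: 326 days, exemption $93,000 → ($140,000 − $93,000) × 1.65% × 326/365 = $692.6384
Total = $793.5370

$793.54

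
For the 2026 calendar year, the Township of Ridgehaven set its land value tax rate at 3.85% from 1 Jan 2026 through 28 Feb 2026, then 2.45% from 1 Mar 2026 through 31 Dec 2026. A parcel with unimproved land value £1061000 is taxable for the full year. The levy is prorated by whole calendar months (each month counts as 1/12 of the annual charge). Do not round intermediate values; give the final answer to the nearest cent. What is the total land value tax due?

£28470.17

1 Jan – 28 Feb 2026: 2 months at 3.85% → £1061000 × 3.85% × 2/12 = £6808.0833
1 Mar – 31 Dec 2026: 10 months at 2.45% → £1061000 × 2.45% × 10/12 = £21662.0833
Total = £28470.1667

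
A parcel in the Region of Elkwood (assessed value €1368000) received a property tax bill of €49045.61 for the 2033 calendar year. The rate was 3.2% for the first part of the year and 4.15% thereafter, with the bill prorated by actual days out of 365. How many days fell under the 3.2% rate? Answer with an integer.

217 days

Let d = days at the first rate; then 365 − d days at the second rate.
€1368000 × [3.2%·d + 4.15%·(365−d)] / 365 = €49045.61
Solving gives d = 217, so the new rate took effect on 6 August 2033.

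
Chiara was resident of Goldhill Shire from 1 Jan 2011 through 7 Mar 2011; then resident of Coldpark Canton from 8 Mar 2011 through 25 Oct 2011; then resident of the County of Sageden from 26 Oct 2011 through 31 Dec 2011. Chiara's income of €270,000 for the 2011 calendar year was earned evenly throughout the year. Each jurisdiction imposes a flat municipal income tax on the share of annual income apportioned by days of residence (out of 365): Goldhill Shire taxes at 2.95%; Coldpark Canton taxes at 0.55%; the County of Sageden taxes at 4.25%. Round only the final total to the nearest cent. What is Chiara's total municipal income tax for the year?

€4,490.51

Goldhill Shire, 1 Jan – 7 Mar 2011: 66 days → €270,000 × 2.95% × 66/365 = €1,440.2466
Coldpark Canton, 8 Mar – 25 Oct 2011: 232 days → €270,000 × 0.55% × 232/365 = €943.8904
The County of Sageden, 26 Oct – 31 Dec 2011: 67 days → €270,000 × 4.25% × 67/365 = €2,106.3699
Total = €4,490.5068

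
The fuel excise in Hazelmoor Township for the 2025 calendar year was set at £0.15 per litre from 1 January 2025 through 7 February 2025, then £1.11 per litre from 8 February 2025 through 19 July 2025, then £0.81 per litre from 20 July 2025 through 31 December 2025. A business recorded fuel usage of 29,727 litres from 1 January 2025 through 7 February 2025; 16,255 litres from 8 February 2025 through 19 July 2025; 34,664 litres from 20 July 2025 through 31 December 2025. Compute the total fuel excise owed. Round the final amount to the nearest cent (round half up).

1 January – 7 February 2025: 29,727 litres at £0.15/litre → £4,459.05
8 February – 19 July 2025: 16,255 litres at £1.11/litre → £18,043.05
20 July – 31 December 2025: 34,664 litres at £0.81/litre → £28,077.84

£50,579.94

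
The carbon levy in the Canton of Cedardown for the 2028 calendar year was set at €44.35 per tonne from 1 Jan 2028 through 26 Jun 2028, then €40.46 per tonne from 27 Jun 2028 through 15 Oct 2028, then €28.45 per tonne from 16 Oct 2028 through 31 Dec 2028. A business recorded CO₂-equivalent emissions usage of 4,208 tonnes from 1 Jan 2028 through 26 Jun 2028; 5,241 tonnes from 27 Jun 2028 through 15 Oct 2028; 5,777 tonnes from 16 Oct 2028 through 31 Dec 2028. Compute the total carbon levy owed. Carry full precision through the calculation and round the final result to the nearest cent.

1 Jan – 26 Jun 2028: 4,208 tonnes at €44.35/tonne → €186,624.80
27 Jun – 15 Oct 2028: 5,241 tonnes at €40.46/tonne → €212,050.86
16 Oct – 31 Dec 2028: 5,777 tonnes at €28.45/tonne → €164,355.65

€563,031.31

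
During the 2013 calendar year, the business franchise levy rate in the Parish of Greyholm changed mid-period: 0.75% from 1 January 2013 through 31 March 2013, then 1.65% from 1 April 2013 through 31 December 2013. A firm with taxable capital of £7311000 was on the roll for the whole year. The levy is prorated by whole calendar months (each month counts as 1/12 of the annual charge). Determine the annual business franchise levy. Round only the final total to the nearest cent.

£104181.75

1 January – 31 March 2013: 3 months at 0.75% → £7311000 × 0.75% × 3/12 = £13708.1250
1 April – 31 December 2013: 9 months at 1.65% → £7311000 × 1.65% × 9/12 = £90473.6250
Total = £104181.7500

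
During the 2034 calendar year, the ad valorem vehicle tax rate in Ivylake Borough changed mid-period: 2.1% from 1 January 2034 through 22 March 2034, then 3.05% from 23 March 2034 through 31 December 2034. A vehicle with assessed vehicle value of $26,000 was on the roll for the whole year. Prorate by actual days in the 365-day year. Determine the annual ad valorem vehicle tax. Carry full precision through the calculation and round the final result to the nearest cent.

$738.19

1 January – 22 March 2034: 81 days at 2.1% → $26,000 × 2.1% × 81/365 = $121.1671
23 March – 31 December 2034: 284 days at 3.05% → $26,000 × 3.05% × 284/365 = $617.0192
Total = $738.1863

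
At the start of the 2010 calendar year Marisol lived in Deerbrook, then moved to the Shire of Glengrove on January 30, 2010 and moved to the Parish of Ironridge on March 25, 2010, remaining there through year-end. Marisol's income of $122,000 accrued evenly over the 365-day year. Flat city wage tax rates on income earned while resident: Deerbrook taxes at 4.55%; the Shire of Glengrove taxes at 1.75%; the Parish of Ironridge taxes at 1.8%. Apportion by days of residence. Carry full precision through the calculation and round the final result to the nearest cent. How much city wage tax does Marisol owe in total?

$2,453.54

Deerbrook, January 1 – January 29, 2010: 29 days → $122,000 × 4.55% × 29/365 = $441.0384
The Shire of Glengrove, January 30 – March 24, 2010: 54 days → $122,000 × 1.75% × 54/365 = $315.8630
The Parish of Ironridge, March 25 – December 31, 2010: 282 days → $122,000 × 1.8% × 282/365 = $1,696.6356
Total = $2,453.5370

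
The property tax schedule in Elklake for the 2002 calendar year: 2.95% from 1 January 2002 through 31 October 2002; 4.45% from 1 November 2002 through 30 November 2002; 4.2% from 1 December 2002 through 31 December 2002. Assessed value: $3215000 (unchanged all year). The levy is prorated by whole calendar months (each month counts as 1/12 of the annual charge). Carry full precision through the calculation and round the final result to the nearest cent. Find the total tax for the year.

$102210.21

1 January – 31 October 2002: 10 months at 2.95% → $3215000 × 2.95% × 10/12 = $79035.4167
1 November – 30 November 2002: 1 month at 4.45% → $3215000 × 4.45% × 1/12 = $11922.2917
1 December – 31 December 2002: 1 month at 4.2% → $3215000 × 4.2% × 1/12 = $11252.5000
Total = $102210.2083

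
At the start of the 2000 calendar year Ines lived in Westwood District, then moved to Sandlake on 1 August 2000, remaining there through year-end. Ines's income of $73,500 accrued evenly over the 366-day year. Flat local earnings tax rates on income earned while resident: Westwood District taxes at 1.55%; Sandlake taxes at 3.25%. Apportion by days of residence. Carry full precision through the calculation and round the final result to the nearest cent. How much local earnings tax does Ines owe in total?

$1,661.58

Westwood District, 1 January – 31 July 2000: 213 days → $73,500 × 1.55% × 213/366 = $663.0061
Sandlake, 1 August – 31 December 2000: 153 days → $73,500 × 3.25% × 153/366 = $998.5758
Total = $1,661.5820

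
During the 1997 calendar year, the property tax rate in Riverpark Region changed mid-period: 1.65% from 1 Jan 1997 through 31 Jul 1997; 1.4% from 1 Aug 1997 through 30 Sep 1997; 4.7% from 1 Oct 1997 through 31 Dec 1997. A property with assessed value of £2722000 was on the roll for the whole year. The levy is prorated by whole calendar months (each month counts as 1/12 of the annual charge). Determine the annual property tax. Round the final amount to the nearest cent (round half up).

1 Jan – 31 Jul 1997: 7 months at 1.65% → £2722000 × 1.65% × 7/12 = £26199.2500
1 Aug – 30 Sep 1997: 2 months at 1.4% → £2722000 × 1.4% × 2/12 = £6351.3333
1 Oct – 31 Dec 1997: 3 months at 4.7% → £2722000 × 4.7% × 3/12 = £31983.5000
Total = £64534.0833

£64534.08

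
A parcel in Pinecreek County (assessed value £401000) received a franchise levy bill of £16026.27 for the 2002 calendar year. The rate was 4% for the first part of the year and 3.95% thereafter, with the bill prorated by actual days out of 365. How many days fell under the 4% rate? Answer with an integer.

340 days

Let d = days at the first rate; then 365 − d days at the second rate.
£401000 × [4%·d + 3.95%·(365−d)] / 365 = £16026.27
Solving gives d = 340, so the new rate took effect on 7 Dec 2002.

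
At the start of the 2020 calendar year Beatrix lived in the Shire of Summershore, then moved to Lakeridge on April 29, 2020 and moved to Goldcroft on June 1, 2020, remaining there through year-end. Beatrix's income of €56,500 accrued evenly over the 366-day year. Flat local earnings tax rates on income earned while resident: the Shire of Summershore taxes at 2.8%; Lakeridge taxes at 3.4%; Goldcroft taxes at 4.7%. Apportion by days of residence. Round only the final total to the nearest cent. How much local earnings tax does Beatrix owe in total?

The Shire of Summershore, January 1 – April 28, 2020: 119 days → €56,500 × 2.8% × 119/366 = €514.3661
Lakeridge, April 29 – May 31, 2020: 33 days → €56,500 × 3.4% × 33/366 = €173.2049
Goldcroft, June 1 – December 31, 2020: 214 days → €56,500 × 4.7% × 214/366 = €1,552.6694
Total = €2,240.2404

€2,240.24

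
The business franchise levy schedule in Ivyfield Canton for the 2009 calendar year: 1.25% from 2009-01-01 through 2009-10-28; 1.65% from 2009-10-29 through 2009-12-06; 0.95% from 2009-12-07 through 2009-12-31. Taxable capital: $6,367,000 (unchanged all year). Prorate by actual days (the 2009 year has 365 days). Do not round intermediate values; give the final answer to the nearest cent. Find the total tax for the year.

2009-01-01 to 2009-10-28: 301 days at 1.25% → $6,367,000 × 1.25% × 301/365 = $65,632.4315
2009-10-29 to 2009-12-06: 39 days at 1.65% → $6,367,000 × 1.65% × 39/365 = $11,225.1082
2009-12-07 to 2009-12-31: 25 days at 0.95% → $6,367,000 × 0.95% × 25/365 = $4,142.9110
Total = $81,000.4507

$81,000.45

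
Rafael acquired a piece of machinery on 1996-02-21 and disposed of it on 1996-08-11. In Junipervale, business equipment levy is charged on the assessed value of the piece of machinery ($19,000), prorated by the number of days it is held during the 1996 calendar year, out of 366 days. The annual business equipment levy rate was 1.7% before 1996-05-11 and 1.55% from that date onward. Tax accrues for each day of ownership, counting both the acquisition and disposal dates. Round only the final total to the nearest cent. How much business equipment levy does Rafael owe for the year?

$145.43

1996-02-21 to 1996-05-10: 80 days at 1.7% → $19,000 × 1.7% × 80/366 = $70.6011
1996-05-11 to 1996-08-11: 93 days at 1.55% → $19,000 × 1.55% × 93/366 = $74.8320
Total = $145.4331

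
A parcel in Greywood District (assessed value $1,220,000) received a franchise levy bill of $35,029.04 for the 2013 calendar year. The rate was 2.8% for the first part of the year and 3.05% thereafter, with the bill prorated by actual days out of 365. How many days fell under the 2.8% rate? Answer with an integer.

261 days

Let d = days at the first rate; then 365 − d days at the second rate.
$1,220,000 × [2.8%·d + 3.05%·(365−d)] / 365 = $35,029.04
Solving gives d = 261, so the new rate took effect on 19 September 2013.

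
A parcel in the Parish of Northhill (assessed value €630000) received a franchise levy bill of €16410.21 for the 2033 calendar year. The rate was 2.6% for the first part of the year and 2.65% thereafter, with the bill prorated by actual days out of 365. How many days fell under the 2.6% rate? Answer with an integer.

Let d = days at the first rate; then 365 − d days at the second rate.
€630000 × [2.6%·d + 2.65%·(365−d)] / 365 = €16410.21
Solving gives d = 330, so the new rate took effect on November 27, 2033.

330 days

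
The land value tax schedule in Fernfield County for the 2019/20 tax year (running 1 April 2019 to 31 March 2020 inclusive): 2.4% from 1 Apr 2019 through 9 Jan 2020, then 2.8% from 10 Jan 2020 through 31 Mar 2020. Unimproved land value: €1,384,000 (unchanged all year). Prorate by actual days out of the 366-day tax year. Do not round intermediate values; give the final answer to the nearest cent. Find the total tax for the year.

€34,456.31

1 Apr 2019 – 9 Jan 2020: 284 days at 2.4% → €1,384,000 × 2.4% × 284/366 = €25,774.1639
10 Jan – 31 Mar 2020: 82 days at 2.8% → €1,384,000 × 2.8% × 82/366 = €8,682.1421
Total = €34,456.3060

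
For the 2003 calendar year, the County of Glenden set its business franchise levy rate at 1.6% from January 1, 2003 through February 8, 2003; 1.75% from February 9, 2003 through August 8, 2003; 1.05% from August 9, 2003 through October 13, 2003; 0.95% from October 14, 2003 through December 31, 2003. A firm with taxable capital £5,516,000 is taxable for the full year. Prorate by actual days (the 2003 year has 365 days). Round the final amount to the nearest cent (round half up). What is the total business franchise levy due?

January 1 – February 8, 2003: 39 days at 1.6% → £5,516,000 × 1.6% × 39/365 = £9,430.0932
February 9 – August 8, 2003: 181 days at 1.75% → £5,516,000 × 1.75% × 181/365 = £47,868.3014
August 9 – October 13, 2003: 66 days at 1.05% → £5,516,000 × 1.05% × 66/365 = £10,472.8438
October 14 – December 31, 2003: 79 days at 0.95% → £5,516,000 × 0.95% × 79/365 = £11,341.8027
Total = £79,113.0411

£79,113.04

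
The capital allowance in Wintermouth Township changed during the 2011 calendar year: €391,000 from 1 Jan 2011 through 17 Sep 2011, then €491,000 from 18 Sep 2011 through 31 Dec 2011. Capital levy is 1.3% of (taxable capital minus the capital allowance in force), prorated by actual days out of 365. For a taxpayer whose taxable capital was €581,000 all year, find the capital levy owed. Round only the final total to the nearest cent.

€2,096.03

1 Jan – 17 Sep 2011: 260 days, exemption €391,000 → (€581,000 − €391,000) × 1.3% × 260/365 = €1,759.4521
18 Sep – 31 Dec 2011: 105 days, exemption €491,000 → (€581,000 − €491,000) × 1.3% × 105/365 = €336.5753
Total = €2,096.0274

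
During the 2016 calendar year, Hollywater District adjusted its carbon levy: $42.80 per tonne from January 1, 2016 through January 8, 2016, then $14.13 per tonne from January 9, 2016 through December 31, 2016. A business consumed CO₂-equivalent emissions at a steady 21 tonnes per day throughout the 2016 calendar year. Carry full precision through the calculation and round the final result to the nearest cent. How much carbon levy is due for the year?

January 1 – January 8, 2016: 8 days × 21 tonnes/day = 168 tonnes at $42.80/tonne → $7,190.40
January 9 – December 31, 2016: 358 days × 21 tonnes/day = 7,518 tonnes at $14.13/tonne → $106,229.34

$113,419.74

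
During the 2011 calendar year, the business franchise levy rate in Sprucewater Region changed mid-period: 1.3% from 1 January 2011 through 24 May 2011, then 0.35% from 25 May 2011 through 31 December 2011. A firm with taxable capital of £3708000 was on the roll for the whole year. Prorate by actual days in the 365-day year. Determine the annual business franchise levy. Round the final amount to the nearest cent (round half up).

1 January – 24 May 2011: 144 days at 1.3% → £3708000 × 1.3% × 144/365 = £19017.4685
25 May – 31 December 2011: 221 days at 0.35% → £3708000 × 0.35% × 221/365 = £7857.9123
Total = £26875.3808

£26875.38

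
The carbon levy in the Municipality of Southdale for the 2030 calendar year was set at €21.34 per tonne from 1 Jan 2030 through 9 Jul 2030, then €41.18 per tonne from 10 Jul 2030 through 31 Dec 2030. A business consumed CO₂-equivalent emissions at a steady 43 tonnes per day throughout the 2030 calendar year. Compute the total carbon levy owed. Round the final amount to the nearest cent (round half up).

€484,227.30

1 Jan – 9 Jul 2030: 190 days × 43 tonnes/day = 8,170 tonnes at €21.34/tonne → €174,347.80
10 Jul – 31 Dec 2030: 175 days × 43 tonnes/day = 7,525 tonnes at €41.18/tonne → €309,879.50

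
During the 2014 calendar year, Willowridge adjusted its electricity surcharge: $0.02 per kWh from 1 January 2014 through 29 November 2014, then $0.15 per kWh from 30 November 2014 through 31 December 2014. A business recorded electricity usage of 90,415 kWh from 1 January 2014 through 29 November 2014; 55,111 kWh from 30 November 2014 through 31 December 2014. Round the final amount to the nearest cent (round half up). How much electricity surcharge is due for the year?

$10074.95

1 January – 29 November 2014: 90,415 kWh at $0.02/kWh → $1808.30
30 November – 31 December 2014: 55,111 kWh at $0.15/kWh → $8266.65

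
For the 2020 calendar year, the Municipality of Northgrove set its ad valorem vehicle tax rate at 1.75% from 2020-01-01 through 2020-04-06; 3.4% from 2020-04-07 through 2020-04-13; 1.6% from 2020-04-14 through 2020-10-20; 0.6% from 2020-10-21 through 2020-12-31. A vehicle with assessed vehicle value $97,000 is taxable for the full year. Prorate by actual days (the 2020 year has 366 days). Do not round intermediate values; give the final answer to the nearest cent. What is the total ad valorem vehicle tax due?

$1,433.14

2020-01-01 to 2020-04-06: 97 days at 1.75% → $97,000 × 1.75% × 97/366 = $449.8839
2020-04-07 to 2020-04-13: 7 days at 3.4% → $97,000 × 3.4% × 7/366 = $63.0765
2020-04-14 to 2020-10-20: 190 days at 1.6% → $97,000 × 1.6% × 190/366 = $805.6831
2020-10-21 to 2020-12-31: 72 days at 0.6% → $97,000 × 0.6% × 72/366 = $114.4918
Total = $1,433.1352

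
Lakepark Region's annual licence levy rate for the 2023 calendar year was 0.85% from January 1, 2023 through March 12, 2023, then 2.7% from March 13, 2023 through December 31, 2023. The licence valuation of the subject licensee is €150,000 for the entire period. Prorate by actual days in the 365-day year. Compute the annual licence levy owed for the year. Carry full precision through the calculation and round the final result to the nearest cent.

€3,510.21

January 1 – March 12, 2023: 71 days at 0.85% → €150,000 × 0.85% × 71/365 = €248.0137
March 13 – December 31, 2023: 294 days at 2.7% → €150,000 × 2.7% × 294/365 = €3,262.1918
Total = €3,510.2055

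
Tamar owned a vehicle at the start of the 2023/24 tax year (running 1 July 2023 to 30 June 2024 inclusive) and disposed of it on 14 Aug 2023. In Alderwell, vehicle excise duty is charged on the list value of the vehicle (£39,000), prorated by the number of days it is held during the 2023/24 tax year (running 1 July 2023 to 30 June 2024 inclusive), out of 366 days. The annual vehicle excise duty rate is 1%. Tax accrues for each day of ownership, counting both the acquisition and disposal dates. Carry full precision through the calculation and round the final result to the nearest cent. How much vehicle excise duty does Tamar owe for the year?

Days held (1 Jul – 14 Aug 2023): 45 out of 366
Tax = £39,000 × 1% × 45/366 = £47.9508

£47.95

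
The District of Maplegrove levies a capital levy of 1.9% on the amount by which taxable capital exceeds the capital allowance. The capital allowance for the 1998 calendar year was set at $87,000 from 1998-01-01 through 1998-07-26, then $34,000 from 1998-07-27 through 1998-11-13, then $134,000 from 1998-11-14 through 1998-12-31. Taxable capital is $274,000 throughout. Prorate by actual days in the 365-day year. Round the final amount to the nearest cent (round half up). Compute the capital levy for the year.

$3,739.04

1998-01-01 to 1998-07-26: 207 days, exemption $87,000 → ($274,000 − $87,000) × 1.9% × 207/365 = $2,014.9890
1998-07-27 to 1998-11-13: 110 days, exemption $34,000 → ($274,000 − $34,000) × 1.9% × 110/365 = $1,374.2466
1998-11-14 to 1998-12-31: 48 days, exemption $134,000 → ($274,000 − $134,000) × 1.9% × 48/365 = $349.8082
Total = $3,739.0438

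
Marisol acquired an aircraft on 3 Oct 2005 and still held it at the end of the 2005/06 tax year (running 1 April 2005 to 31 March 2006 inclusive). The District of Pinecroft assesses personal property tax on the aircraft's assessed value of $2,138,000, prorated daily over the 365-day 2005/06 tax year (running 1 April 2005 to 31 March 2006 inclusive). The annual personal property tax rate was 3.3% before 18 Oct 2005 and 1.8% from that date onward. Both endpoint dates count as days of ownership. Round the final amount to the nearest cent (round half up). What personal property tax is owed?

$20,296.36

3 Oct – 17 Oct 2005: 15 days at 3.3% → $2,138,000 × 3.3% × 15/365 = $2,899.4795
18 Oct 2005 – 31 Mar 2006: 165 days at 1.8% → $2,138,000 × 1.8% × 165/365 = $17,396.8767
Total = $20,296.3562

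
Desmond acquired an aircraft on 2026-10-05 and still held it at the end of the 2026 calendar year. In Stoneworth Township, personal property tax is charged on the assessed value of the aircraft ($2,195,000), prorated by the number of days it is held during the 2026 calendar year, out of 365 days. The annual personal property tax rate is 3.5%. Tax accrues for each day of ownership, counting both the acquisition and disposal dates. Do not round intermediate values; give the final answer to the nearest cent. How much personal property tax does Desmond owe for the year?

$18,522.19

Days held (2026-10-05 to 2026-12-31): 88 out of 365
Tax = $2,195,000 × 3.5% × 88/365 = $18,522.1918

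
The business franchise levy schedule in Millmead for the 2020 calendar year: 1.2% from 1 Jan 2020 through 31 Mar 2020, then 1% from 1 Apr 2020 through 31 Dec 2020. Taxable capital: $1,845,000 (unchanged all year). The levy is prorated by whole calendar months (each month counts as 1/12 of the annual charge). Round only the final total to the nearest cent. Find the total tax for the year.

$19,372.50

1 Jan – 31 Mar 2020: 3 months at 1.2% → $1,845,000 × 1.2% × 3/12 = $5,535.0000
1 Apr – 31 Dec 2020: 9 months at 1% → $1,845,000 × 1% × 9/12 = $13,837.5000
Total = $19,372.5000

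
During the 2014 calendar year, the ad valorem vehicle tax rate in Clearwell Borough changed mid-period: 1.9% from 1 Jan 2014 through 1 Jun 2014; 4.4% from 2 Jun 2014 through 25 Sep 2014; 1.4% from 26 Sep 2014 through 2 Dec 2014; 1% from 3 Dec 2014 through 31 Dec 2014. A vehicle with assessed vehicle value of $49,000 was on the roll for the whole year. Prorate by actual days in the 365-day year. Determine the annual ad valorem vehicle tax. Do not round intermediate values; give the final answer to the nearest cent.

1 Jan – 1 Jun 2014: 152 days at 1.9% → $49,000 × 1.9% × 152/365 = $387.7041
2 Jun – 25 Sep 2014: 116 days at 4.4% → $49,000 × 4.4% × 116/365 = $685.1945
26 Sep – 2 Dec 2014: 68 days at 1.4% → $49,000 × 1.4% × 68/365 = $127.8027
3 Dec – 31 Dec 2014: 29 days at 1% → $49,000 × 1% × 29/365 = $38.9315
Total = $1,239.6329

$1,239.63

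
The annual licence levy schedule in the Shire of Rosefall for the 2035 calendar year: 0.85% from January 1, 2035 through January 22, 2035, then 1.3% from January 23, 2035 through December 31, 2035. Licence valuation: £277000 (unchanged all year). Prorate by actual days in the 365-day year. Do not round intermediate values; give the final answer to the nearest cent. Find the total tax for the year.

£3525.87

January 1 – January 22, 2035: 22 days at 0.85% → £277000 × 0.85% × 22/365 = £141.9151
January 23 – December 31, 2035: 343 days at 1.3% → £277000 × 1.3% × 343/365 = £3383.9534
Total = £3525.8685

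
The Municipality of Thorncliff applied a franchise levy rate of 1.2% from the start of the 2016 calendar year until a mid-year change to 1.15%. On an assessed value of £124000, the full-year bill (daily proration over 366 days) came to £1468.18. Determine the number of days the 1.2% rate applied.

249 days

Let d = days at the first rate; then 366 − d days at the second rate.
£124000 × [1.2%·d + 1.15%·(366−d)] / 366 = £1468.18
Solving gives d = 249, so the new rate took effect on 6 September 2016.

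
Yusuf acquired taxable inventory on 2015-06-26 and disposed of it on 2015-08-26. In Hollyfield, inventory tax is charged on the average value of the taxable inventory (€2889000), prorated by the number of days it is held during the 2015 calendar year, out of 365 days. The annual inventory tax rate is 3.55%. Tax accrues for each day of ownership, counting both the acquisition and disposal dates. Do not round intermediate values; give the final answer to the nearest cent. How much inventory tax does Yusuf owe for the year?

Days held (2015-06-26 to 2015-08-26): 62 out of 365
Tax = €2889000 × 3.55% × 62/365 = €17421.0658

€17421.07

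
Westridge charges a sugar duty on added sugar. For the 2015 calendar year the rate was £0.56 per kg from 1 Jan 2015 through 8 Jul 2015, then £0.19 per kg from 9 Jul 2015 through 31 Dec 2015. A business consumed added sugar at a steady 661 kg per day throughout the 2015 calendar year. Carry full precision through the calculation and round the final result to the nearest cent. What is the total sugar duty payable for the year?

£92,064.08

1 Jan – 8 Jul 2015: 189 days × 661 kg/day = 124,929 kg at £0.56/kg → £69,960.24
9 Jul – 31 Dec 2015: 176 days × 661 kg/day = 116,336 kg at £0.19/kg → £22,103.84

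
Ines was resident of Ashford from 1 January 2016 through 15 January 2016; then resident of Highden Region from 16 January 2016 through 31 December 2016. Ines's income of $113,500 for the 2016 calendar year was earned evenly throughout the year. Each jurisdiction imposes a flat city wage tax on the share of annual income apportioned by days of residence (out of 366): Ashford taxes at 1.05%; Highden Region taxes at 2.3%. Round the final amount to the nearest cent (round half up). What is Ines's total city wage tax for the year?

Ashford, 1 January – 15 January 2016: 15 days → $113,500 × 1.05% × 15/366 = $48.8422
Highden Region, 16 January – 31 December 2016: 351 days → $113,500 × 2.3% × 351/366 = $2,503.5123
Total = $2,552.3545

$2,552.35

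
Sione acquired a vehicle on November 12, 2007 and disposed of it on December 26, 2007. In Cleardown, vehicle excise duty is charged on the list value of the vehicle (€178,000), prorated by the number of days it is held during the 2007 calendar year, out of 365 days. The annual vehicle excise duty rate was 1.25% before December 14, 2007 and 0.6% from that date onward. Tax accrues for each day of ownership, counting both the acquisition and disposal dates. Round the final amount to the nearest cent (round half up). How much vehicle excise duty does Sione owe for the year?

€233.11

November 12 – December 13, 2007: 32 days at 1.25% → €178,000 × 1.25% × 32/365 = €195.0685
December 14 – December 26, 2007: 13 days at 0.6% → €178,000 × 0.6% × 13/365 = €38.0384
Total = €233.1068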